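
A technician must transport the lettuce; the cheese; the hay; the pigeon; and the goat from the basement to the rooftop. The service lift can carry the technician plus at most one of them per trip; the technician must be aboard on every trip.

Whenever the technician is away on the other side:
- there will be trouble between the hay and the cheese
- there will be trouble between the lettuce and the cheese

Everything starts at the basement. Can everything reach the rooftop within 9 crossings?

No

Counting alone: the technician can take at most 1 across per trip to the rooftop, so moving all 5 needs at least 5 loaded trips out, with a return between consecutive ones — at least 9 crossings.
The safety rule pushes this higher. Following every safe sequence of crossings, the most of the 5 that can be at the rooftop as the service lift arrives there on crossing 9 is 4 — never all 5.
So the move cannot be finished within 9 crossings. (The shortest complete plan takes 11:)
1. Technician goes to the rooftop with the cheese.  [the basement: the goat, the hay, the lettuce, the pigeon | the rooftop: the cheese]
2. Technician goes back to the basement alone.  [the basement: the goat, the hay, the lettuce, the pigeon | the rooftop: the cheese]
3. Technician goes to the rooftop with the lettuce.  [the basement: the goat, the hay, the pigeon | the rooftop: the cheese, the lettuce]
4. Technician goes back to the basement with the cheese.  [the basement: the cheese, the goat, the hay, the pigeon | the rooftop: the lettuce]
5. Technician goes to the rooftop with the hay.  [the basement: the cheese, the goat, the pigeon | the rooftop: the hay, the lettuce]
6. Technician goes back to the basement alone.  [the basement: the cheese, the goat, the pigeon | the rooftop: the hay, the lettuce]
7. Technician goes to the rooftop with the pigeon.  [the basement: the cheese, the goat | the rooftop: the hay, the lettuce, the pigeon]
8. Technician goes back to the basement alone.  [the basement: the cheese, the goat | the rooftop: the hay, the lettuce, the pigeon]
9. Technician goes to the rooftop with the goat.  [the basement: the cheese | the rooftop: the goat, the hay, the lettuce, the pigeon]
10. Technician goes back to the basement alone.  [the basement: the cheese | the rooftop: the goat, the hay, the lettuce, the pigeon]
11. Technician goes to the rooftop with the cheese.  [the basement: — | the rooftop: the cheese, the goat, the hay, the lettuce, the pigeon]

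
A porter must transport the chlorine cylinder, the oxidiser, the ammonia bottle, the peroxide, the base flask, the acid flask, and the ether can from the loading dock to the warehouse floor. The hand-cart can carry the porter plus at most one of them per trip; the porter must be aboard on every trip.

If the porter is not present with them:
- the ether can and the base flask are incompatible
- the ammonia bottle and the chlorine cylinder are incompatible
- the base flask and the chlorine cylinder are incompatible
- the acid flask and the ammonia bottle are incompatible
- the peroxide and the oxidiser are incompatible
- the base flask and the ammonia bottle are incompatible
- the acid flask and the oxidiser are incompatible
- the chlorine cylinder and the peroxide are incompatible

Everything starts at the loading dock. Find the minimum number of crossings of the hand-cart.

Whatever the first load, the items left behind include a forbidden pair without the porter. No opening move is safe, so no plan exists.

impossible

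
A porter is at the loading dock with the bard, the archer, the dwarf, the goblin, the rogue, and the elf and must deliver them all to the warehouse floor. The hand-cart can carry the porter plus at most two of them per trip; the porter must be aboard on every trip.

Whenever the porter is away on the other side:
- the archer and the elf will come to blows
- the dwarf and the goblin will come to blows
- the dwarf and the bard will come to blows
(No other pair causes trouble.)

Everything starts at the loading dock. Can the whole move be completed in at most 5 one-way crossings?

No

Counting alone: the porter can take at most 2 across per trip to the warehouse floor, so moving all 6 needs at least 3 loaded trips out, with a return between consecutive ones — at least 5 crossings.
The safety rule pushes this higher. Following every safe sequence of crossings, the most of the 6 that can be at the warehouse floor as the hand-cart arrives there on crossing 5 is 5 — never all 6.
So the move cannot be finished within 5 crossings. (The shortest complete plan takes 7:)
1. Porter goes to the warehouse floor with the archer and the dwarf.  [the loading dock: the bard, the elf, the goblin, the rogue | the warehouse floor: the archer, the dwarf]
2. Porter goes back to the loading dock alone.  [the loading dock: the bard, the elf, the goblin, the rogue | the warehouse floor: the archer, the dwarf]
3. Porter goes to the warehouse floor with the bard.  [the loading dock: the elf, the goblin, the rogue | the warehouse floor: the archer, the bard, the dwarf]
4. Porter goes back to the loading dock with the dwarf.  [the loading dock: the dwarf, the elf, the goblin, the rogue | the warehouse floor: the archer, the bard]
5. Porter goes to the warehouse floor with the goblin and the rogue.  [the loading dock: the dwarf, the elf | the warehouse floor: the archer, the bard, the goblin, the rogue]
6. Porter goes back to the loading dock alone.  [the loading dock: the dwarf, the elf | the warehouse floor: the archer, the bard, the goblin, the rogue]
7. Porter goes to the warehouse floor with the dwarf and the elf.  [the loading dock: — | the warehouse floor: the archer, the bard, the dwarf, the elf, the goblin, the rogue]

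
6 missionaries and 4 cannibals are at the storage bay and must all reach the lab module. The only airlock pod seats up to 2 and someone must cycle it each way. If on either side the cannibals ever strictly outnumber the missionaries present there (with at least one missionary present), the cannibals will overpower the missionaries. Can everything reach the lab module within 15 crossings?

Counting alone: each trip to the lab module takes at most 2 across and each return brings at least 1 back, so after t trips out (and t−1 returns) at most 2t − (t−1) of the 10 are across; that first reaches 10 at t = 9, so at least 17 crossings are needed.
Since 15 < 17, 15 crossings cannot be enough. (The shortest complete plan in fact takes 17:)
1. 2 cannibals → the lab module.  (the storage bay: 6M 2C; the lab module: 0M 2C)
2. 1 cannibal ← the storage bay.  (the storage bay: 6M 3C; the lab module: 0M 1C)
3. 2 cannibals → the lab module.  (the storage bay: 6M 1C; the lab module: 0M 3C)
4. 1 cannibal ← the storage bay.  (the storage bay: 6M 2C; the lab module: 0M 2C)
5. 2 missionaries → the lab module.  (the storage bay: 4M 2C; the lab module: 2M 2C)
6. 1 cannibal ← the storage bay.  (the storage bay: 4M 3C; the lab module: 2M 1C)
7. 1 missionary and 1 cannibal → the lab module.  (the storage bay: 3M 2C; the lab module: 3M 2C)
8. 1 cannibal ← the storage bay.  (the storage bay: 3M 3C; the lab module: 3M 1C)
9. 2 cannibals → the lab module.  (the storage bay: 3M 1C; the lab module: 3M 3C)
10. 1 cannibal ← the storage bay.  (the storage bay: 3M 2C; the lab module: 3M 2C)
11. 1 missionary and 1 cannibal → the lab module.  (the storage bay: 2M 1C; the lab module: 4M 3C)
12. 1 cannibal ← the storage bay.  (the storage bay: 2M 2C; the lab module: 4M 2C)
13. 2 cannibals → the lab module.  (the storage bay: 2M 0C; the lab module: 4M 4C)
14. 1 cannibal ← the storage bay.  (the storage bay: 2M 1C; the lab module: 4M 3C)
15. 1 missionary and 1 cannibal → the lab module.  (the storage bay: 1M 0C; the lab module: 5M 4C)
16. 1 cannibal ← the storage bay.  (the storage bay: 1M 1C; the lab module: 5M 3C)
17. 1 missionary and 1 cannibal → the lab module.  (the storage bay: 0M 0C; the lab module: 6M 4C)

No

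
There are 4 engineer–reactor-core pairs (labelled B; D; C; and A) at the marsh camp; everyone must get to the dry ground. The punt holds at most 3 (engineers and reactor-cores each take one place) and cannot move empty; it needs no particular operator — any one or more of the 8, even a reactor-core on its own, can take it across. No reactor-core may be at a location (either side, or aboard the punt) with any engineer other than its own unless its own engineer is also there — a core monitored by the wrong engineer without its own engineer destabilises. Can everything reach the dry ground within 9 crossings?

Yes

Yes — this plan uses 9 crossings (≤ 9):
1. engineer B and reactor-core B cross → the dry ground.
2. engineer B crosses ← the marsh camp.
3. engineer B, engineer D, and reactor-core D cross → the dry ground.
4. engineer B and reactor-core B cross ← the marsh camp.
5. engineer A, engineer B, and engineer C cross → the dry ground.
6. reactor-core D crosses ← the marsh camp.
7. reactor-core B and reactor-core D cross → the dry ground.
8. reactor-core B crosses ← the marsh camp.
9. reactor-core A, reactor-core B, and reactor-core C cross → the dry ground.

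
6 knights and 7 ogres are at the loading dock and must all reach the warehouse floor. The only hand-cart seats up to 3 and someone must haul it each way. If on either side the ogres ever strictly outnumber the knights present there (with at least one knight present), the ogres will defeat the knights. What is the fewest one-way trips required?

The ogres already outnumber the knights at the loading dock before anyone moves, so the starting position itself is disallowed.

impossible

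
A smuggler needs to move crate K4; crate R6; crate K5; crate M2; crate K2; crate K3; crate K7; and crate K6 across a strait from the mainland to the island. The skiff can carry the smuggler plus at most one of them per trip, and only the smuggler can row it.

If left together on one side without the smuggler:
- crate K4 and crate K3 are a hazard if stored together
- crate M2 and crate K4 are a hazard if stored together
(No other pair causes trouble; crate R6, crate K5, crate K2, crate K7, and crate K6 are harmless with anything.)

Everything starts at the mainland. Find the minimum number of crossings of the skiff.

17

Counting alone: the smuggler can take at most 1 across per trip to the island, so moving all 8 needs at least 8 loaded trips out, with a return between consecutive ones — at least 15 crossings.
The safety rule pushes this higher. Following every safe sequence of crossings, the most of the 8 that can be at the island as the skiff arrives there on crossing 15 is 7 — never all 8.
So no plan with fewer than 17 crossings exists, and this one achieves 17:
1. Smuggler goes to the island with crate K4.
2. Smuggler goes back to the mainland alone.
3. Smuggler goes to the island with crate R6.
4. Smuggler goes back to the mainland alone.
5. Smuggler goes to the island with crate K5.
6. Smuggler goes back to the mainland alone.
7. Smuggler goes to the island with crate M2.
8. Smuggler goes back to the mainland with crate K4.
9. Smuggler goes to the island with crate K3.
10. Smuggler goes back to the mainland alone.
11. Smuggler goes to the island with crate K2.
12. Smuggler goes back to the mainland alone.
13. Smuggler goes to the island with crate K7.
14. Smuggler goes back to the mainland alone.
15. Smuggler goes to the island with crate K6.
16. Smuggler goes back to the mainland alone.
17. Smuggler goes to the island with crate K4.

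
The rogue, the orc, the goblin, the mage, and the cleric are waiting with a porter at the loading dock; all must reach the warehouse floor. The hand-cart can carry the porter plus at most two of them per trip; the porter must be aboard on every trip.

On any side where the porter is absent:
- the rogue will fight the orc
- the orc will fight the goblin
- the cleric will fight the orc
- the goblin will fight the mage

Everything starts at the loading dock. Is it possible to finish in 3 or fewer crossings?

No

Counting alone: the porter can take at most 2 across per trip to the warehouse floor, so moving all 5 needs at least 3 loaded trips out, with a return between consecutive ones — at least 5 crossings.
Since 3 < 5, 3 crossings cannot be enough. (The shortest complete plan in fact takes 5:)
1. Porter goes to the warehouse floor with the goblin and the orc.  [the loading dock: the cleric, the mage, the rogue | the warehouse floor: the goblin, the orc]
2. Porter goes back to the loading dock with the orc.  [the loading dock: the cleric, the mage, the orc, the rogue | the warehouse floor: the goblin]
3. Porter goes to the warehouse floor with the cleric and the rogue.  [the loading dock: the mage, the orc | the warehouse floor: the cleric, the goblin, the rogue]
4. Porter goes back to the loading dock alone.  [the loading dock: the mage, the orc | the warehouse floor: the cleric, the goblin, the rogue]
5. Porter goes to the warehouse floor with the mage and the orc.  [the loading dock: — | the warehouse floor: the cleric, the goblin, the mage, the orc, the rogue]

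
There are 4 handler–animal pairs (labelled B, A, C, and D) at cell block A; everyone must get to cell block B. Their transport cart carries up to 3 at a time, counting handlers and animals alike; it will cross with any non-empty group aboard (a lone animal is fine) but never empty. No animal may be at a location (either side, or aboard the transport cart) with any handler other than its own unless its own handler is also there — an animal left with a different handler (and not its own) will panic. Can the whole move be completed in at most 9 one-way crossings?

Yes — this plan uses 9 crossings (≤ 9):
1. animal B and handler B cross → cell block B.
2. handler B crosses ← cell block A.
3. animal A, handler A, and handler B cross → cell block B.
4. animal B and handler B cross ← cell block A.
5. handler B, handler C, and handler D cross → cell block B.
6. animal A crosses ← cell block A.
7. animal A and animal B cross → cell block B.
8. animal B crosses ← cell block A.
9. animal B, animal C, and animal D cross → cell block B.

Yes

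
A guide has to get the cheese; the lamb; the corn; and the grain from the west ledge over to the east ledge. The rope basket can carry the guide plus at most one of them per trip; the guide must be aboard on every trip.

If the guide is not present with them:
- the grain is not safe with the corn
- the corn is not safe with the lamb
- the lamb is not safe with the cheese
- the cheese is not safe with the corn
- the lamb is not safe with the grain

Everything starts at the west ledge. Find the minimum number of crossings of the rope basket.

Whatever the first load, the items left behind include a forbidden pair without the guide. No opening move is safe, so no plan exists.

impossible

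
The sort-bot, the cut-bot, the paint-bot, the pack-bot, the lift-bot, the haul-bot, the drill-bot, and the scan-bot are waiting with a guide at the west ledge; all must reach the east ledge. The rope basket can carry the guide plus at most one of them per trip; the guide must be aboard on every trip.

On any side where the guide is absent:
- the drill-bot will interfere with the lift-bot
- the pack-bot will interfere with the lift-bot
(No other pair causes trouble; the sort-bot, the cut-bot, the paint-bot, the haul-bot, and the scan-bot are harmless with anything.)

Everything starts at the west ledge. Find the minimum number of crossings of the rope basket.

17

Counting alone: the guide can take at most 1 across per trip to the east ledge, so moving all 8 needs at least 8 loaded trips out, with a return between consecutive ones — at least 15 crossings.
The safety rule pushes this higher. Following every safe sequence of crossings, the most of the 8 that can be at the east ledge as the rope basket arrives there on crossing 15 is 7 — never all 8.
So no plan with fewer than 17 crossings exists, and this one achieves 17:
1. Guide goes to the east ledge with the lift-bot.  [the west ledge: the cut-bot, the drill-bot, the haul-bot, the pack-bot, the paint-bot, the scan-bot, the sort-bot | the east ledge: the lift-bot]
2. Guide goes back to the west ledge alone.  [the west ledge: the cut-bot, the drill-bot, the haul-bot, the pack-bot, the paint-bot, the scan-bot, the sort-bot | the east ledge: the lift-bot]
3. Guide goes to the east ledge with the sort-bot.  [the west ledge: the cut-bot, the drill-bot, the haul-bot, the pack-bot, the paint-bot, the scan-bot | the east ledge: the lift-bot, the sort-bot]
4. Guide goes back to the west ledge alone.  [the west ledge: the cut-bot, the drill-bot, the haul-bot, the pack-bot, the paint-bot, the scan-bot | the east ledge: the lift-bot, the sort-bot]
5. Guide goes to the east ledge with the cut-bot.  [the west ledge: the drill-bot, the haul-bot, the pack-bot, the paint-bot, the scan-bot | the east ledge: the cut-bot, the lift-bot, the sort-bot]
6. Guide goes back to the west ledge alone.  [the west ledge: the drill-bot, the haul-bot, the pack-bot, the paint-bot, the scan-bot | the east ledge: the cut-bot, the lift-bot, the sort-bot]
7. Guide goes to the east ledge with the paint-bot.  [the west ledge: the drill-bot, the haul-bot, the pack-bot, the scan-bot | the east ledge: the cut-bot, the lift-bot, the paint-bot, the sort-bot]
8. Guide goes back to the west ledge alone.  [the west ledge: the drill-bot, the haul-bot, the pack-bot, the scan-bot | the east ledge: the cut-bot, the lift-bot, the paint-bot, the sort-bot]
9. Guide goes to the east ledge with the pack-bot.  [the west ledge: the drill-bot, the haul-bot, the scan-bot | the east ledge: the cut-bot, the lift-bot, the pack-bot, the paint-bot, the sort-bot]
10. Guide goes back to the west ledge with the lift-bot.  [the west ledge: the drill-bot, the haul-bot, the lift-bot, the scan-bot | the east ledge: the cut-bot, the pack-bot, the paint-bot, the sort-bot]
11. Guide goes to the east ledge with the drill-bot.  [the west ledge: the haul-bot, the lift-bot, the scan-bot | the east ledge: the cut-bot, the drill-bot, the pack-bot, the paint-bot, the sort-bot]
12. Guide goes back to the west ledge alone.  [the west ledge: the haul-bot, the lift-bot, the scan-bot | the east ledge: the cut-bot, the drill-bot, the pack-bot, the paint-bot, the sort-bot]
13. Guide goes to the east ledge with the haul-bot.  [the west ledge: the lift-bot, the scan-bot | the east ledge: the cut-bot, the drill-bot, the haul-bot, the pack-bot, the paint-bot, the sort-bot]
14. Guide goes back to the west ledge alone.  [the west ledge: the lift-bot, the scan-bot | the east ledge: the cut-bot, the drill-bot, the haul-bot, the pack-bot, the paint-bot, the sort-bot]
15. Guide goes to the east ledge with the scan-bot.  [the west ledge: the lift-bot | the east ledge: the cut-bot, the drill-bot, the haul-bot, the pack-bot, the paint-bot, the scan-bot, the sort-bot]
16. Guide goes back to the west ledge alone.  [the west ledge: the lift-bot | the east ledge: the cut-bot, the drill-bot, the haul-bot, the pack-bot, the paint-bot, the scan-bot, the sort-bot]
17. Guide goes to the east ledge with the lift-bot.  [the west ledge: — | the east ledge: the cut-bot, the drill-bot, the haul-bot, the lift-bot, the pack-bot, the paint-bot, the scan-bot, the sort-bot]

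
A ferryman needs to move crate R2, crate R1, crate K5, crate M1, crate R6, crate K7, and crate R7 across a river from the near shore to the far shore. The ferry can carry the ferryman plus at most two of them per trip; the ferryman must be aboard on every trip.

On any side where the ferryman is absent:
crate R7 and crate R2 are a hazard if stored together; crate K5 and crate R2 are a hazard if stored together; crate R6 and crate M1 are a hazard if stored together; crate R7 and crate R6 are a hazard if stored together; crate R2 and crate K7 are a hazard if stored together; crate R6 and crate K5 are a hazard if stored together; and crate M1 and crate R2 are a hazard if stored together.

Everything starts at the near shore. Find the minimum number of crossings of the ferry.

9

Counting alone: the ferryman can take at most 2 across per trip to the far shore, so moving all 7 needs at least 4 loaded trips out, with a return between consecutive ones — at least 7 crossings.
The safety rule pushes this higher. Following every safe sequence of crossings, the most of the 7 that can be at the far shore as the ferry arrives there on crossing 7 is 6 — never all 7.
So no plan with fewer than 9 crossings exists, and this one achieves 9:
1. Ferryman goes to the far shore with crate R2 and crate R6.  [the near shore: crate K5, crate K7, crate M1, crate R1, crate R7 | the far shore: crate R2, crate R6]
2. Ferryman goes back to the near shore alone.  [the near shore: crate K5, crate K7, crate M1, crate R1, crate R7 | the far shore: crate R2, crate R6]
3. Ferryman goes to the far shore with crate R1.  [the near shore: crate K5, crate K7, crate M1, crate R7 | the far shore: crate R1, crate R2, crate R6]
4. Ferryman goes back to the near shore alone.  [the near shore: crate K5, crate K7, crate M1, crate R7 | the far shore: crate R1, crate R2, crate R6]
5. Ferryman goes to the far shore with crate K5 and crate M1.  [the near shore: crate K7, crate R7 | the far shore: crate K5, crate M1, crate R1, crate R2, crate R6]
6. Ferryman goes back to the near shore with crate R2 and crate R6.  [the near shore: crate K7, crate R2, crate R6, crate R7 | the far shore: crate K5, crate M1, crate R1]
7. Ferryman goes to the far shore with crate K7 and crate R7.  [the near shore: crate R2, crate R6 | the far shore: crate K5, crate K7, crate M1, crate R1, crate R7]
8. Ferryman goes back to the near shore alone.  [the near shore: crate R2, crate R6 | the far shore: crate K5, crate K7, crate M1, crate R1, crate R7]
9. Ferryman goes to the far shore with crate R2 and crate R6.  [the near shore: — | the far shore: crate K5, crate K7, crate M1, crate R1, crate R2, crate R6, crate R7]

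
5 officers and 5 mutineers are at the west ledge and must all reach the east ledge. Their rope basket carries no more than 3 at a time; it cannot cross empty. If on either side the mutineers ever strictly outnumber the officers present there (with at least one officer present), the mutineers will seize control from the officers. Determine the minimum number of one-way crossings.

11

Counting alone: each trip to the east ledge takes at most 3 across and each return brings at least 1 back, so after t trips out (and t−1 returns) at most 3t − (t−1) of the 10 are across; that first reaches 10 at t = 5, so at least 9 crossings are needed.
The safety rule pushes this higher. Following every safe sequence of crossings, the most of the 10 that can be at the east ledge as the rope basket arrives there on crossing 9 is 9 — never all 10.
So no plan with fewer than 11 crossings exists, and this one achieves 11:
1. 2 mutineers → the east ledge.  (the west ledge: 5O 3M; the east ledge: 0O 2M)
2. 1 mutineer ← the west ledge.  (the west ledge: 5O 4M; the east ledge: 0O 1M)
3. 3 mutineers → the east ledge.  (the west ledge: 5O 1M; the east ledge: 0O 4M)
4. 1 mutineer ← the west ledge.  (the west ledge: 5O 2M; the east ledge: 0O 3M)
5. 3 officers → the east ledge.  (the west ledge: 2O 2M; the east ledge: 3O 3M)
6. 1 officer and 1 mutineer ← the west ledge.  (the west ledge: 3O 3M; the east ledge: 2O 2M)
7. 3 officers → the east ledge.  (the west ledge: 0O 3M; the east ledge: 5O 2M)
8. 1 mutineer ← the west ledge.  (the west ledge: 0O 4M; the east ledge: 5O 1M)
9. 2 mutineers → the east ledge.  (the west ledge: 0O 2M; the east ledge: 5O 3M)
10. 1 mutineer ← the west ledge.  (the west ledge: 0O 3M; the east ledge: 5O 2M)
11. 3 mutineers → the east ledge.  (the west ledge: 0O 0M; the east ledge: 5O 5M)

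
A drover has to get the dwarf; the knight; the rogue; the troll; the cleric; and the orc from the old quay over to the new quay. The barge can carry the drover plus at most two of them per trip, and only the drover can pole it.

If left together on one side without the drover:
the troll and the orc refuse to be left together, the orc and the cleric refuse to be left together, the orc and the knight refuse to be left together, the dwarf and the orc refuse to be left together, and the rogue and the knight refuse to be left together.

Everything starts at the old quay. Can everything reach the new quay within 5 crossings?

No

Counting alone: the drover can take at most 2 across per trip to the new quay, so moving all 6 needs at least 3 loaded trips out, with a return between consecutive ones — at least 5 crossings.
The safety rule pushes this higher. Following every safe sequence of crossings, the most of the 6 that can be at the new quay as the barge arrives there on crossing 5 is 5 — never all 6.
So the move cannot be finished within 5 crossings. (The shortest complete plan takes 7:)
1. Drover goes to the new quay with the knight and the orc.  [the old quay: the cleric, the dwarf, the rogue, the troll | the new quay: the knight, the orc]
2. Drover goes back to the old quay with the knight.  [the old quay: the cleric, the dwarf, the knight, the rogue, the troll | the new quay: the orc]
3. Drover goes to the new quay with the dwarf and the knight.  [the old quay: the cleric, the rogue, the troll | the new quay: the dwarf, the knight, the orc]
4. Drover goes back to the old quay with the orc.  [the old quay: the cleric, the orc, the rogue, the troll | the new quay: the dwarf, the knight]
5. Drover goes to the new quay with the cleric and the troll.  [the old quay: the orc, the rogue | the new quay: the cleric, the dwarf, the knight, the troll]
6. Drover goes back to the old quay alone.  [the old quay: the orc, the rogue | the new quay: the cleric, the dwarf, the knight, the troll]
7. Drover goes to the new quay with the orc and the rogue.  [the old quay: — | the new quay: the cleric, the dwarf, the knight, the orc, the rogue, the troll]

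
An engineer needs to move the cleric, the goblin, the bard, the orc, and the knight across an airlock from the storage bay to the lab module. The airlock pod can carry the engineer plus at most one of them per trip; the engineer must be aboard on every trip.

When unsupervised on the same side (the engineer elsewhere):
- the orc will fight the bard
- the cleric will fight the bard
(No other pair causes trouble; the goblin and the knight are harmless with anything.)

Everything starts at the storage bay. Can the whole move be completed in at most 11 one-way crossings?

Yes — this plan uses 11 crossings (≤ 11):
1. Engineer goes to the lab module with the bard.
2. Engineer goes back to the storage bay alone.
3. Engineer goes to the lab module with the cleric.
4. Engineer goes back to the storage bay with the bard.
5. Engineer goes to the lab module with the orc.
6. Engineer goes back to the storage bay alone.
7. Engineer goes to the lab module with the goblin.
8. Engineer goes back to the storage bay alone.
9. Engineer goes to the lab module with the knight.
10. Engineer goes back to the storage bay alone.
11. Engineer goes to the lab module with the bard.

Yes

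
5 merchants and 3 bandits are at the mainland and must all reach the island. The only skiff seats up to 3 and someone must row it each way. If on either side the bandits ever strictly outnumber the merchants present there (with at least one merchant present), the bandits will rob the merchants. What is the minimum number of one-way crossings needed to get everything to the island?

Counting alone: each trip to the island takes at most 3 across and each return brings at least 1 back, so after t trips out (and t−1 returns) at most 3t − (t−1) of the 8 are across; that first reaches 8 at t = 4, so at least 7 crossings are needed.
The plan below uses exactly 7 crossings, so it is optimal:
1. 2 bandits → the island.  (the mainland: 5M 1B; the island: 0M 2B)
2. 1 bandit ← the mainland.  (the mainland: 5M 2B; the island: 0M 1B)
3. 2 merchants and 1 bandit → the island.  (the mainland: 3M 1B; the island: 2M 2B)
4. 1 bandit ← the mainland.  (the mainland: 3M 2B; the island: 2M 1B)
5. 1 merchant and 2 bandits → the island.  (the mainland: 2M 0B; the island: 3M 3B)
6. 1 bandit ← the mainland.  (the mainland: 2M 1B; the island: 3M 2B)
7. 2 merchants and 1 bandit → the island.  (the mainland: 0M 0B; the island: 5M 3B)

7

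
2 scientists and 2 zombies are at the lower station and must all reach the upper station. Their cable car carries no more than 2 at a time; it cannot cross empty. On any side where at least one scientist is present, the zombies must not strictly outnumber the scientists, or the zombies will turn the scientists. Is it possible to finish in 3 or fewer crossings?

Counting alone: each trip to the upper station takes at most 2 across and each return brings at least 1 back, so after t trips out (and t−1 returns) at most 2t − (t−1) of the 4 are across; that first reaches 4 at t = 3, so at least 5 crossings are needed.
Since 3 < 5, 3 crossings cannot be enough. (The shortest complete plan in fact takes 5:)
1. 2 zombies → the upper station.  (the lower station: 2S 0Z; the upper station: 0S 2Z)
2. 1 zombie ← the lower station.  (the lower station: 2S 1Z; the upper station: 0S 1Z)
3. 2 scientists → the upper station.  (the lower station: 0S 1Z; the upper station: 2S 1Z)
4. 1 zombie ← the lower station.  (the lower station: 0S 2Z; the upper station: 2S 0Z)
5. 2 zombies → the upper station.  (the lower station: 0S 0Z; the upper station: 2S 2Z)

No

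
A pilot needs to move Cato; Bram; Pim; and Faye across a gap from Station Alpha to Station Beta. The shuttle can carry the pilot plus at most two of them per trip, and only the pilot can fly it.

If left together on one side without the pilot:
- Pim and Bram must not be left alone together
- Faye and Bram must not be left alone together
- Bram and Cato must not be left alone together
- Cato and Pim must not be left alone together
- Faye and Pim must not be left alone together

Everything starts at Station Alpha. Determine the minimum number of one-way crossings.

5

Counting alone: the pilot can take at most 2 across per trip to Station Beta, so moving all 4 needs at least 2 loaded trips out, with a return between consecutive ones — at least 3 crossings.
The safety rule pushes this higher. Following every safe sequence of crossings, the most of the 4 that can be at Station Beta as the shuttle arrives there on crossing 3 is 3 — never all 4.
So no plan with fewer than 5 crossings exists, and this one achieves 5:
1. Pilot goes to Station Beta with Bram and Pim.  [Station Alpha: Cato, Faye | Station Beta: Bram, Pim]
2. Pilot goes back to Station Alpha with Bram.  [Station Alpha: Bram, Cato, Faye | Station Beta: Pim]
3. Pilot goes to Station Beta with Cato and Faye.  [Station Alpha: Bram | Station Beta: Cato, Faye, Pim]
4. Pilot goes back to Station Alpha with Pim.  [Station Alpha: Bram, Pim | Station Beta: Cato, Faye]
5. Pilot goes to Station Beta with Bram and Pim.  [Station Alpha: — | Station Beta: Bram, Cato, Faye, Pim]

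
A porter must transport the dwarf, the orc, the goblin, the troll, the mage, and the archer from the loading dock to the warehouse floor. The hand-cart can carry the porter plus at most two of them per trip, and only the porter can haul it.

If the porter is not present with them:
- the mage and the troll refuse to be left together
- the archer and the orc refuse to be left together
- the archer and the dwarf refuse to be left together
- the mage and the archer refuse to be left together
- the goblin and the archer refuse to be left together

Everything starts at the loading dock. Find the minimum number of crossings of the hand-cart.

Counting alone: the porter can take at most 2 across per trip to the warehouse floor, so moving all 6 needs at least 3 loaded trips out, with a return between consecutive ones — at least 5 crossings.
The safety rule pushes this higher. Following every safe sequence of crossings, the most of the 6 that can be at the warehouse floor as the hand-cart arrives there on crossing 5 is 5 — never all 6.
So no plan with fewer than 7 crossings exists, and this one achieves 7:
1. Porter goes to the warehouse floor with the archer and the troll.  [the loading dock: the dwarf, the goblin, the mage, the orc | the warehouse floor: the archer, the troll]
2. Porter goes back to the loading dock alone.  [the loading dock: the dwarf, the goblin, the mage, the orc | the warehouse floor: the archer, the troll]
3. Porter goes to the warehouse floor with the dwarf and the orc.  [the loading dock: the goblin, the mage | the warehouse floor: the archer, the dwarf, the orc, the troll]
4. Porter goes back to the loading dock with the archer.  [the loading dock: the archer, the goblin, the mage | the warehouse floor: the dwarf, the orc, the troll]
5. Porter goes to the warehouse floor with the goblin and the mage.  [the loading dock: the archer | the warehouse floor: the dwarf, the goblin, the mage, the orc, the troll]
6. Porter goes back to the loading dock with the troll.  [the loading dock: the archer, the troll | the warehouse floor: the dwarf, the goblin, the mage, the orc]
7. Porter goes to the warehouse floor with the archer and the troll.  [the loading dock: — | the warehouse floor: the archer, the dwarf, the goblin, the mage, the orc, the troll]

7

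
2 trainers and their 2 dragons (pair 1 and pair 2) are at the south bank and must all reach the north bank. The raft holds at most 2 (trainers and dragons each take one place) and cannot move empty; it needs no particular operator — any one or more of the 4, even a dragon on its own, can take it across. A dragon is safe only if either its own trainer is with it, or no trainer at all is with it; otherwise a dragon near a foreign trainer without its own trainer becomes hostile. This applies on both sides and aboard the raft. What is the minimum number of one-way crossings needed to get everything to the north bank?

Counting alone: each trip to the north bank takes at most 2 across and each return brings at least 1 back, so after t trips out (and t−1 returns) at most 2t − (t−1) of the 4 are across; that first reaches 4 at t = 3, so at least 5 crossings are needed.
The plan below uses exactly 5 crossings, so it is optimal:
1. dragon 1 and trainer 1 cross → the north bank.
2. trainer 1 crosses ← the south bank.
3. trainer 1 and trainer 2 cross → the north bank.
4. trainer 2 crosses ← the south bank.
5. dragon 2 and trainer 2 cross → the north bank.

5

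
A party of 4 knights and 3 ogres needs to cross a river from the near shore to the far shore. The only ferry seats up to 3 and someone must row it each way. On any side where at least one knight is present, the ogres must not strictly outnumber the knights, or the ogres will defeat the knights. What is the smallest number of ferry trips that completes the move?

Counting alone: each trip to the far shore takes at most 3 across and each return brings at least 1 back, so after t trips out (and t−1 returns) at most 3t − (t−1) of the 7 are across; that first reaches 7 at t = 3, so at least 5 crossings are needed.
The plan below uses exactly 5 crossings, so it is optimal:
1. 3 ogres → the far shore.  (the near shore: 4K 0O; the far shore: 0K 3O)
2. 1 ogre ← the near shore.  (the near shore: 4K 1O; the far shore: 0K 2O)
3. 3 knights → the far shore.  (the near shore: 1K 1O; the far shore: 3K 2O)
4. 1 knight ← the near shore.  (the near shore: 2K 1O; the far shore: 2K 2O)
5. 2 knights and 1 ogre → the far shore.  (the near shore: 0K 0O; the far shore: 4K 3O)

5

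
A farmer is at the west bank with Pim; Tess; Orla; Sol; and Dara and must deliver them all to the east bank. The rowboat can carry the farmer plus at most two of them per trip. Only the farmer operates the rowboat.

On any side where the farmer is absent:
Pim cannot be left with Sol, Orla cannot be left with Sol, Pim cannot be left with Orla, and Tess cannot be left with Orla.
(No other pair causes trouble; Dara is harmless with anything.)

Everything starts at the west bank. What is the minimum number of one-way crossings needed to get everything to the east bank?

7

Counting alone: the farmer can take at most 2 across per trip to the east bank, so moving all 5 needs at least 3 loaded trips out, with a return between consecutive ones — at least 5 crossings.
The safety rule pushes this higher. Following every safe sequence of crossings, the most of the 5 that can be at the east bank as the rowboat arrives there on crossing 5 is 4 — never all 5.
So no plan with fewer than 7 crossings exists, and this one achieves 7:
1. Farmer goes to the east bank with Orla and Pim.  [the west bank: Dara, Sol, Tess | the east bank: Orla, Pim]
2. Farmer goes back to the west bank with Pim.  [the west bank: Dara, Pim, Sol, Tess | the east bank: Orla]
3. Farmer goes to the east bank with Pim and Tess.  [the west bank: Dara, Sol | the east bank: Orla, Pim, Tess]
4. Farmer goes back to the west bank with Orla.  [the west bank: Dara, Orla, Sol | the east bank: Pim, Tess]
5. Farmer goes to the east bank with Dara and Orla.  [the west bank: Sol | the east bank: Dara, Orla, Pim, Tess]
6. Farmer goes back to the west bank with Orla.  [the west bank: Orla, Sol | the east bank: Dara, Pim, Tess]
7. Farmer goes to the east bank with Orla and Sol.  [the west bank: — | the east bank: Dara, Orla, Pim, Sol, Tess]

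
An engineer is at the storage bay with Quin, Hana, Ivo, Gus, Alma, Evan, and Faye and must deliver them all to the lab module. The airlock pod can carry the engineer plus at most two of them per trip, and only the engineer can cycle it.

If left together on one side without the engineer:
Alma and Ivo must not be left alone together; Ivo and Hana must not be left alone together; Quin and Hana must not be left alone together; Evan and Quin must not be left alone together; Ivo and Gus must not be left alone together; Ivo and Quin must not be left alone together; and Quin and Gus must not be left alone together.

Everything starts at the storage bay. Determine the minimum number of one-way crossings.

11

Counting alone: the engineer can take at most 2 across per trip to the lab module, so moving all 7 needs at least 4 loaded trips out, with a return between consecutive ones — at least 7 crossings.
The safety rule pushes this higher. Following every safe sequence of crossings, the most of the 7 that can be at the lab module as the airlock pod arrives there on crossings 7, 9 is 5, 6 respectively — never all 7.
So no plan with fewer than 11 crossings exists, and this one achieves 11:
1. Engineer goes to the lab module with Ivo and Quin.  [the storage bay: Alma, Evan, Faye, Gus, Hana | the lab module: Ivo, Quin]
2. Engineer goes back to the storage bay with Quin.  [the storage bay: Alma, Evan, Faye, Gus, Hana, Quin | the lab module: Ivo]
3. Engineer goes to the lab module with Alma and Quin.  [the storage bay: Evan, Faye, Gus, Hana | the lab module: Alma, Ivo, Quin]
4. Engineer goes back to the storage bay with Ivo.  [the storage bay: Evan, Faye, Gus, Hana, Ivo | the lab module: Alma, Quin]
5. Engineer goes to the lab module with Gus and Hana.  [the storage bay: Evan, Faye, Ivo | the lab module: Alma, Gus, Hana, Quin]
6. Engineer goes back to the storage bay with Quin.  [the storage bay: Evan, Faye, Ivo, Quin | the lab module: Alma, Gus, Hana]
7. Engineer goes to the lab module with Evan and Quin.  [the storage bay: Faye, Ivo | the lab module: Alma, Evan, Gus, Hana, Quin]
8. Engineer goes back to the storage bay with Quin.  [the storage bay: Faye, Ivo, Quin | the lab module: Alma, Evan, Gus, Hana]
9. Engineer goes to the lab module with Faye and Quin.  [the storage bay: Ivo | the lab module: Alma, Evan, Faye, Gus, Hana, Quin]
10. Engineer goes back to the storage bay with Quin.  [the storage bay: Ivo, Quin | the lab module: Alma, Evan, Faye, Gus, Hana]
11. Engineer goes to the lab module with Ivo and Quin.  [the storage bay: — | the lab module: Alma, Evan, Faye, Gus, Hana, Ivo, Quin]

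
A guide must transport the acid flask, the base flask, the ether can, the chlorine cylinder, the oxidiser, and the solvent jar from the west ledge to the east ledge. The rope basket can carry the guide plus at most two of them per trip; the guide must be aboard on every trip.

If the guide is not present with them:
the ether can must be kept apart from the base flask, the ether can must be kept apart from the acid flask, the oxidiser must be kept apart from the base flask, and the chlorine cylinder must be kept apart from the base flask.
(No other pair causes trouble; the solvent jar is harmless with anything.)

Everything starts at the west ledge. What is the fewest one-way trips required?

7

Counting alone: the guide can take at most 2 across per trip to the east ledge, so moving all 6 needs at least 3 loaded trips out, with a return between consecutive ones — at least 5 crossings.
The safety rule pushes this higher. Following every safe sequence of crossings, the most of the 6 that can be at the east ledge as the rope basket arrives there on crossing 5 is 5 — never all 6.
So no plan with fewer than 7 crossings exists, and this one achieves 7:
1. Guide goes to the east ledge with the acid flask and the base flask.
2. Guide goes back to the west ledge alone.
3. Guide goes to the east ledge with the solvent jar.
4. Guide goes back to the west ledge alone.
5. Guide goes to the east ledge with the chlorine cylinder and the oxidiser.
6. Guide goes back to the west ledge with the base flask.
7. Guide goes to the east ledge with the base flask and the ether can.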